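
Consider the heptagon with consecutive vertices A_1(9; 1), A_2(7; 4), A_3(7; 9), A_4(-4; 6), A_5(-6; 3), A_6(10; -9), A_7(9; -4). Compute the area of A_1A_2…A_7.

138

Apply the shoelace (surveyor's) formula: 2A = Σ (x_i·y_{i+1} − x_{i+1}·y_i), indices taken mod 7.
Cross-terms: 29, 35, 78, 24, 24, 41, 45  ⇒  Σ = 276
Area = |Σ|/2 = 138.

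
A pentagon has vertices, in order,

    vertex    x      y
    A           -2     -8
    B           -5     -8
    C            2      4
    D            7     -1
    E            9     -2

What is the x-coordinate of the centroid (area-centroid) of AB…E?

234/139

Apply the shoelace formula. First the cross-terms c_i = x_i·y_{i+1} − x_{i+1}·y_i:
  -24, -4, -30, -5, -76  ⇒  2A = -139, A = -69.5.
Then Σ (x_i + x_{i+1})·c_i = -702, so x̄ = -702 / (6·(-69.5)) = 234/139.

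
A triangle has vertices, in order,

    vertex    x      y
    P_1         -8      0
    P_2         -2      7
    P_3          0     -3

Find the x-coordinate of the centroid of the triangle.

Apply Gauss's area formula. First the cross-terms c_i = x_i·y_{i+1} − x_{i+1}·y_i:
  -56, 6, -24  ⇒  2A = -74, A = -37.
Then Σ (x_i + x_{i+1})·c_i = 740, so x̄ = 740 / (6·(-37)) = -10/3.

-10/3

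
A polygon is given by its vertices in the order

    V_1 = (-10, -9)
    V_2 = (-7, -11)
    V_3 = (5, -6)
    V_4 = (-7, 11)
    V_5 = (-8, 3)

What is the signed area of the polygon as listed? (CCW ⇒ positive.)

163

Σ = (47) + (97) + (13) + (67) + (102) = 326
Signed area = Σ/2 = 163 (positive ⇒ counter-clockwise traversal).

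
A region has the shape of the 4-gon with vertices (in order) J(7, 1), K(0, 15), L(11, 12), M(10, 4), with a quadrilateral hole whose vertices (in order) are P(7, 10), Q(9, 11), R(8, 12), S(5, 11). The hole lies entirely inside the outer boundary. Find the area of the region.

Outer boundary:
Apply Gauss's area formula: 2A = Σ (x_i·y_{i+1} − x_{i+1}·y_i), indices taken mod 4.
Σ = (105) + (-165) + (-76) + (-18) = -154
Area = |Σ|/2 = 77.
Hole:
Cross-terms: -13, 20, 28, -27  ⇒  Σ = 8
Area = |Σ|/2 = 4.
Net area = 77 − 4 = 73.

73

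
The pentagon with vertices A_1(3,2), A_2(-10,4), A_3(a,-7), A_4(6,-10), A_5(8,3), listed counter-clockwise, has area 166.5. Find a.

Write out the shoelace sum; only the two edges meeting at A_3 involve a:
2·Area = [((-10)·(-7) − a·4) + (a·(-10) − 6·(-7))] + 137
       = -14·a + 249 = 333
⇒ a = -6.

-6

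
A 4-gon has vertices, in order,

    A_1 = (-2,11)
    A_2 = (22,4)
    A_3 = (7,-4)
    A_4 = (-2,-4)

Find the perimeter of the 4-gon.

66

|A_1A_2| = √((24)² + (-7)²) = √625 = 25
|A_2A_3| = √((-15)² + (-8)²) = √289 = 17
|A_3A_4| = √((-9)² + (0)²) = √81 = 9
|A_4A_1| = √((0)² + (15)²) = √225 = 15
Perimeter = 25 + 17 + 9 + 15 = 66.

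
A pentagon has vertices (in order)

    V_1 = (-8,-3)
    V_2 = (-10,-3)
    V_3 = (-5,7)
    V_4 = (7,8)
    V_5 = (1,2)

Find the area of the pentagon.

80.5

Σ = (-6) + (-85) + (-89) + (6) + (13) = -161
Area = |Σ|/2 = 80.5.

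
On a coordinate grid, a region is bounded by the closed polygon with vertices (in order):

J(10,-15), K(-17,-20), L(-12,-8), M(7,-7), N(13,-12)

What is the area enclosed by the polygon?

243.5

Apply the shoelace formula: 2A = Σ (x_i·y_{i+1} − x_{i+1}·y_i), indices taken mod 5.
J→K: (10)(-20) − (-17)(-15) = -455
K→L: (-17)(-8) − (-12)(-20) = -104
L→M: (-12)(-7) − (7)(-8) = 140
M→N: (7)(-12) − (13)(-7) = 7
N→J: (13)(-15) − (10)(-12) = -75
Σ = -487
Area = |Σ|/2 = 243.5.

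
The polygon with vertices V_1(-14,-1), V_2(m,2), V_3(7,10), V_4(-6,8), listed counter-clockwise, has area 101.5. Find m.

Write out the shoelace sum; only the two edges meeting at V_2 involve m:
2·Area = [((-14)·2 − m·(-1)) + (m·10 − 7·2)] + 234
       = 11·m + 192 = 203
⇒ m = 1.

1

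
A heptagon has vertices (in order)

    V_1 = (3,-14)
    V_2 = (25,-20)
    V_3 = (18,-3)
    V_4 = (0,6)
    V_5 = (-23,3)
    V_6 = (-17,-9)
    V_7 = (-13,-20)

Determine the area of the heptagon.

772

Apply the shoelace formula: 2A = Σ (x_i·y_{i+1} − x_{i+1}·y_i), indices taken mod 7.
V_1→V_2: (3)(-20) − (25)(-14) = 290
V_2→V_3: (25)(-3) − (18)(-20) = 285
V_3→V_4: (18)(6) − (0)(-3) = 108
V_4→V_5: (0)(3) − (-23)(6) = 138
V_5→V_6: (-23)(-9) − (-17)(3) = 258
V_6→V_7: (-17)(-20) − (-13)(-9) = 223
V_7→V_1: (-13)(-14) − (3)(-20) = 242
Σ = 1544
Area = |Σ|/2 = 772.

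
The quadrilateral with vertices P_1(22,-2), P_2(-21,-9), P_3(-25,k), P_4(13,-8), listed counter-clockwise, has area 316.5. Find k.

Write out the shoelace sum; only the two edges meeting at P_3 involve k:
2·Area = [((-21)·k − (-25)·(-9)) + ((-25)·(-8) − 13·k)] + -90
       = -34·k + -115 = 633
⇒ k = -22.

-22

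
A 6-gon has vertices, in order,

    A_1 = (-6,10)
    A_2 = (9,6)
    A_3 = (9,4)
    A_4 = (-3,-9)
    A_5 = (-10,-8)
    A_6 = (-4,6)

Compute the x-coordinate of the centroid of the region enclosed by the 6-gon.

Apply the shoelace formula. First the cross-terms c_i = x_i·y_{i+1} − x_{i+1}·y_i:
  -126, -18, -69, -66, -92, -4  ⇒  2A = -375, A = -187.5.
Then Σ (x_i + x_{i+1})·c_i = 1070, so x̄ = 1070 / (6·(-187.5)) = -214/225.

-214/225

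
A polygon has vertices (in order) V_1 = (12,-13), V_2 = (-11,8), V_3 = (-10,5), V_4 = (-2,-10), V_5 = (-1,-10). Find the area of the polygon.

115.5

Σ = (-47) + (25) + (110) + (10) + (133) = 231
Area = |Σ|/2 = 115.5.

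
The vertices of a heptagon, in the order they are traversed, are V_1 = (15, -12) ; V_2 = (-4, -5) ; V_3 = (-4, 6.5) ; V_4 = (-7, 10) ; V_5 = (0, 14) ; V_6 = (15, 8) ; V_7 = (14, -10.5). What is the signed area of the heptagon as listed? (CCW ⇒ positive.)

-375.75

Apply the shoelace formula: 2A = Σ (x_i·y_{i+1} − x_{i+1}·y_i), indices taken mod 7.
Σ = (-123) + (-46) + (5.5) + (-98) + (-210) + (-269.5) + (-10.5) = -751.5
Signed area = Σ/2 = -375.75 (negative ⇒ clockwise traversal).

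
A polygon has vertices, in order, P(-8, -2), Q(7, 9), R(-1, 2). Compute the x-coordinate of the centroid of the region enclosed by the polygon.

-2/3

Apply the shoelace (surveyor's) formula. First the cross-terms c_i = x_i·y_{i+1} − x_{i+1}·y_i:
  -58, 23, 18  ⇒  2A = -17, A = -8.5.
Then Σ (x_i + x_{i+1})·c_i = 34, so x̄ = 34 / (6·(-8.5)) = -2/3.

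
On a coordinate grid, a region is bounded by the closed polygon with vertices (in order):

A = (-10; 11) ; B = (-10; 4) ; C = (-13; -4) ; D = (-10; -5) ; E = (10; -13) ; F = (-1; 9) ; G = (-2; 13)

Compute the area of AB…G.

278.5

Apply the shoelace (surveyor's) formula: 2A = Σ (x_i·y_{i+1} − x_{i+1}·y_i), indices taken mod 7.
Cross-terms: 70, 92, 25, 180, 77, 5, 108  ⇒  Σ = 557
Area = |Σ|/2 = 278.5.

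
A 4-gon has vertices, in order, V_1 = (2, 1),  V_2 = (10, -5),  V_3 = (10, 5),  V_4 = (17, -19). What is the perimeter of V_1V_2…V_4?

70

|V_1V_2| = √((8)² + (-6)²) = √100 = 10
|V_2V_3| = √((0)² + (10)²) = √100 = 10
|V_3V_4| = √((7)² + (-24)²) = √625 = 25
|V_4V_1| = √((-15)² + (20)²) = √625 = 25
Perimeter = 10 + 10 + 25 + 25 = 70.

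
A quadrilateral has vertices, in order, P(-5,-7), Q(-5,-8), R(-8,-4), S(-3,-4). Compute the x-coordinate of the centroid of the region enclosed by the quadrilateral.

-49/9

Apply the shoelace (surveyor's) formula. First the cross-terms c_i = x_i·y_{i+1} − x_{i+1}·y_i:
  5, -44, 20, 1  ⇒  2A = -18, A = -9.
Then Σ (x_i + x_{i+1})·c_i = 294, so x̄ = 294 / (6·(-9)) = -49/9.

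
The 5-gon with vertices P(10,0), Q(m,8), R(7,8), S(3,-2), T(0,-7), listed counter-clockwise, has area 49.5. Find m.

8

The doubled signed area Σ (x_i y_{i+1} − x_{i+1} y_i) is linear in m.
With m=0 it equals 35; the coefficient of m is 8 (from the two edges through Q).
So 8·m + 35 = 2·49.5 = 99 ⇒ m = 8.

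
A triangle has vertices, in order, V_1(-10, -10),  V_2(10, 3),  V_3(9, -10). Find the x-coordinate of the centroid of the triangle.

Apply Gauss's area formula. First the cross-terms c_i = x_i·y_{i+1} − x_{i+1}·y_i:
  70, -127, -190  ⇒  2A = -247, A = -123.5.
Then Σ (x_i + x_{i+1})·c_i = -2223, so x̄ = -2223 / (6·(-123.5)) = 3.

3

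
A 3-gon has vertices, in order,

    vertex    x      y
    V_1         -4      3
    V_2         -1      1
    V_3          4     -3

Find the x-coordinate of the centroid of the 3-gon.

Apply the shoelace (surveyor's) formula. First the cross-terms c_i = x_i·y_{i+1} − x_{i+1}·y_i:
  -1, -1, 0  ⇒  2A = -2, A = -1.
Then Σ (x_i + x_{i+1})·c_i = 2, so x̄ = 2 / (6·(-1)) = -1/3.

-1/3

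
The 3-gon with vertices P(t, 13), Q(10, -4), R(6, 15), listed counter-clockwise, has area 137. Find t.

-8

Write out the shoelace sum; only the two edges meeting at P involve t:
2·Area = [(6·13 − t·15) + (t·(-4) − 10·13)] + 174
       = -19·t + 122 = 274
⇒ t = -8.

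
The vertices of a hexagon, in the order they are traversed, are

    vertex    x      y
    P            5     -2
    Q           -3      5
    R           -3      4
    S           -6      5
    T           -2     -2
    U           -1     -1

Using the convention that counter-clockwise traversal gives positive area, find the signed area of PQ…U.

P→Q: (5)(5) − (-3)(-2) = 19
Q→R: (-3)(4) − (-3)(5) = 3
R→S: (-3)(5) − (-6)(4) = 9
S→T: (-6)(-2) − (-2)(5) = 22
T→U: (-2)(-1) − (-1)(-2) = 0
U→P: (-1)(-2) − (5)(-1) = 7
Σ = 60
Signed area = Σ/2 = 30 (positive ⇒ counter-clockwise traversal).

30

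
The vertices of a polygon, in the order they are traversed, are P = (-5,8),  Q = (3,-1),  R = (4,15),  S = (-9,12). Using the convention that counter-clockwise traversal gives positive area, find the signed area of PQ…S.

Apply Gauss's area formula: 2A = Σ (x_i·y_{i+1} − x_{i+1}·y_i), indices taken mod 4.
P→Q: (-5)(-1) − (3)(8) = -19
Q→R: (3)(15) − (4)(-1) = 49
R→S: (4)(12) − (-9)(15) = 183
S→P: (-9)(8) − (-5)(12) = -12
Σ = 201
Signed area = Σ/2 = 100.5 (positive ⇒ counter-clockwise traversal).

100.5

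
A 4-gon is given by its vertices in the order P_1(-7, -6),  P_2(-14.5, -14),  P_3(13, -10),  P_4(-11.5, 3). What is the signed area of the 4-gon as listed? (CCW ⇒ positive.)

Apply the surveyor's formula: 2A = Σ (x_i·y_{i+1} − x_{i+1}·y_i), indices taken mod 4.
Cross-terms: 11, 327, -76, 90  ⇒  Σ = 352
Signed area = Σ/2 = 176 (positive ⇒ counter-clockwise traversal).

176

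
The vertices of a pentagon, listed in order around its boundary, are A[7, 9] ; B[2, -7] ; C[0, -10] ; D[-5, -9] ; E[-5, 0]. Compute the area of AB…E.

113.5

Σ = (-67) + (-20) + (-50) + (-45) + (-45) = -227
Area = |Σ|/2 = 113.5.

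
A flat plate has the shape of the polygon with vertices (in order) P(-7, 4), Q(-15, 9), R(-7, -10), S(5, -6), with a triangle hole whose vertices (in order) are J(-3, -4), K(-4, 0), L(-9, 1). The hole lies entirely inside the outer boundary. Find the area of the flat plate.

130.5

Outer boundary:
Apply the shoelace (surveyor's) formula: 2A = Σ (x_i·y_{i+1} − x_{i+1}·y_i), indices taken mod 4.
Σ = (-3) + (213) + (92) + (-22) = 280
Area = |Σ|/2 = 140.
Hole:
Σ = (-16) + (-4) + (39) = 19
Area = |Σ|/2 = 9.5.
Net area = 140 − 9.5 = 130.5.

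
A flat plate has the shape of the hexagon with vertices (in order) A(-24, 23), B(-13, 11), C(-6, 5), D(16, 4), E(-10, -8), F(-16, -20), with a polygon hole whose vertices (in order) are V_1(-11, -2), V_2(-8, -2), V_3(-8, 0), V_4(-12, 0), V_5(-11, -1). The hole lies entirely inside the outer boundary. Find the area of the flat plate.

459.5

Outer boundary:
Σ = (35) + (1) + (-104) + (-88) + (72) + (-848) = -932
Area = |Σ|/2 = 466.
Hole:
Apply the surveyor's formula: 2A = Σ (x_i·y_{i+1} − x_{i+1}·y_i), indices taken mod 5.
Σ = (6) + (-16) + (0) + (12) + (11) = 13
Area = |Σ|/2 = 6.5.
Net area = 466 − 6.5 = 459.5.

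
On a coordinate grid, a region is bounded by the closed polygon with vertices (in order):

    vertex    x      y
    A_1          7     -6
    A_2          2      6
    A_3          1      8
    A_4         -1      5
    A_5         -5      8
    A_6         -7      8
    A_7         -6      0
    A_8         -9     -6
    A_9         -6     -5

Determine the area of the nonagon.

Apply the surveyor's formula: 2A = Σ (x_i·y_{i+1} − x_{i+1}·y_i), indices taken mod 9.
Cross-terms: 54, 10, 13, 17, 16, 48, 36, 9, 71  ⇒  Σ = 274
Area = |Σ|/2 = 137.

137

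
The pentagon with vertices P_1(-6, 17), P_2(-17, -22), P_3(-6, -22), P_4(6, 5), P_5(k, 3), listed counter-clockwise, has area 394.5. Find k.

-1

The doubled signed area Σ (x_i y_{i+1} − x_{i+1} y_i) is linear in k.
With k=0 it equals 801; the coefficient of k is 12 (from the two edges through P_5).
So 12·k + 801 = 2·394.5 = 789 ⇒ k = -1.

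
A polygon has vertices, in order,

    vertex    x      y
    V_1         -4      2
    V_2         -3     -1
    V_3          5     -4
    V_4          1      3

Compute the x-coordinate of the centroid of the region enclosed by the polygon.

Apply the shoelace formula. First the cross-terms c_i = x_i·y_{i+1} − x_{i+1}·y_i:
  10, 17, 19, 14  ⇒  2A = 60, A = 30.
Then Σ (x_i + x_{i+1})·c_i = 36, so x̄ = 36 / (6·30) = 0.2.

0.2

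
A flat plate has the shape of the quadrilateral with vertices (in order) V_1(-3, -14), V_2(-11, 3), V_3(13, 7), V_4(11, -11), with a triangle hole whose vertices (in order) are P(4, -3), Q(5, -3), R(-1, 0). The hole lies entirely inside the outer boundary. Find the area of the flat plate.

341.5

Outer boundary:
Apply the shoelace (surveyor's) formula: 2A = Σ (x_i·y_{i+1} − x_{i+1}·y_i), indices taken mod 4.
Σ = (-163) + (-116) + (-220) + (-187) = -686
Area = |Σ|/2 = 343.
Hole:
Apply the surveyor's formula: 2A = Σ (x_i·y_{i+1} − x_{i+1}·y_i), indices taken mod 3.
Cross-terms: 3, -3, 3  ⇒  Σ = 3
Area = |Σ|/2 = 1.5.
Net area = 343 − 1.5 = 341.5.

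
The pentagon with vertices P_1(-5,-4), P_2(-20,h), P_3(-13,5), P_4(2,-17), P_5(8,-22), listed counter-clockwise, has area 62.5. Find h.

18

The doubled signed area Σ (x_i y_{i+1} − x_{i+1} y_i) is linear in h.
With h=0 it equals -19; the coefficient of h is 8 (from the two edges through P_2).
So 8·h + -19 = 2·62.5 = 125 ⇒ h = 18.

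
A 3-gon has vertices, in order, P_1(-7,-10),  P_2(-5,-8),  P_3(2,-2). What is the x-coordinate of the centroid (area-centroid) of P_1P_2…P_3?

Apply Gauss's area formula. First the cross-terms c_i = x_i·y_{i+1} − x_{i+1}·y_i:
  6, 26, -34  ⇒  2A = -2, A = -1.
Then Σ (x_i + x_{i+1})·c_i = 20, so x̄ = 20 / (6·(-1)) = -10/3.

-10/3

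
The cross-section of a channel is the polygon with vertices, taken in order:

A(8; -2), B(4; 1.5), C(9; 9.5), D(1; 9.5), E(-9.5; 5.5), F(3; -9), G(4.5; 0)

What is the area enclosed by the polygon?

158.375

Cross-terms: 20, 24.5, 76, 95.75, 69, 40.5, -9  ⇒  Σ = 316.75
Area = |Σ|/2 = 158.375.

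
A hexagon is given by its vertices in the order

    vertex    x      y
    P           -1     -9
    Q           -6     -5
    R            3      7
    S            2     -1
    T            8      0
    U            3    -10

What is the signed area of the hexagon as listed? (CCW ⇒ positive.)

-101

Apply the shoelace (surveyor's) formula: 2A = Σ (x_i·y_{i+1} − x_{i+1}·y_i), indices taken mod 6.
Σ = (-49) + (-27) + (-17) + (8) + (-80) + (-37) = -202
Signed area = Σ/2 = -101 (negative ⇒ clockwise traversal).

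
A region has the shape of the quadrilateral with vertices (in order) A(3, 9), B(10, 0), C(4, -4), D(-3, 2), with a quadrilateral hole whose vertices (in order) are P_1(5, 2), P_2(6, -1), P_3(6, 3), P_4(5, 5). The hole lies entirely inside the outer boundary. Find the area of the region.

80

Outer boundary:
Apply Gauss's area formula: 2A = Σ (x_i·y_{i+1} − x_{i+1}·y_i), indices taken mod 4.
Σ = (-90) + (-40) + (-4) + (-33) = -167
Area = |Σ|/2 = 83.5.
Hole:
Σ = (-17) + (24) + (15) + (-15) = 7
Area = |Σ|/2 = 3.5.
Net area = 83.5 − 3.5 = 80.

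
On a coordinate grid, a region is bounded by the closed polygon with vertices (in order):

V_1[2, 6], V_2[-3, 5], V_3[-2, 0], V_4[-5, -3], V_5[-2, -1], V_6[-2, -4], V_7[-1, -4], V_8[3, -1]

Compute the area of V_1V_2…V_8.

43

Apply the surveyor's formula: 2A = Σ (x_i·y_{i+1} − x_{i+1}·y_i), indices taken mod 8.
Σ = (28) + (10) + (6) + (-1) + (6) + (4) + (13) + (20) = 86
Area = |Σ|/2 = 43.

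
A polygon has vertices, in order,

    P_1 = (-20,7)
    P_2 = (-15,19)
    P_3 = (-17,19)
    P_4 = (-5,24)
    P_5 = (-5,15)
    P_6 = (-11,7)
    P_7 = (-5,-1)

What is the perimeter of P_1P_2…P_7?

|P_1P_2| = √((5)² + (12)²) = √169 = 13
|P_2P_3| = √((-2)² + (0)²) = √4 = 2
|P_3P_4| = √((12)² + (5)²) = √169 = 13
|P_4P_5| = √((0)² + (-9)²) = √81 = 9
|P_5P_6| = √((-6)² + (-8)²) = √100 = 10
|P_6P_7| = √((6)² + (-8)²) = √100 = 10
|P_7P_1| = √((-15)² + (8)²) = √289 = 17
Perimeter = 13 + 2 + 13 + 9 + 10 + 10 + 17 = 74.

74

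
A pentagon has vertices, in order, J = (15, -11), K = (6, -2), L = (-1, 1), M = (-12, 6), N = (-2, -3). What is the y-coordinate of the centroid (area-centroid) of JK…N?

-408/161

Apply Gauss's area formula. First the cross-terms c_i = x_i·y_{i+1} − x_{i+1}·y_i:
  36, 4, 6, 48, 67  ⇒  2A = 161, A = 80.5.
Then Σ (y_i + y_{i+1})·c_i = -1224, so ȳ = -1224 / (6·80.5) = -408/161.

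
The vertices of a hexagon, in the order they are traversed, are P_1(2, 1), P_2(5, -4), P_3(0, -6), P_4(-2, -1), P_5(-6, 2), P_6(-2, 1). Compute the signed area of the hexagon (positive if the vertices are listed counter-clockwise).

Apply the shoelace formula: 2A = Σ (x_i·y_{i+1} − x_{i+1}·y_i), indices taken mod 6.
Σ = (-13) + (-30) + (-12) + (-10) + (-2) + (-4) = -71
Signed area = Σ/2 = -35.5 (negative ⇒ clockwise traversal).

-35.5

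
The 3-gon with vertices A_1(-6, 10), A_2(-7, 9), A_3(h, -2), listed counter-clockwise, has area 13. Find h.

Write out the shoelace sum; only the two edges meeting at A_3 involve h:
2·Area = [((-7)·(-2) − h·9) + (h·10 − (-6)·(-2))] + 16
       = 1·h + 18 = 26
⇒ h = 8.

8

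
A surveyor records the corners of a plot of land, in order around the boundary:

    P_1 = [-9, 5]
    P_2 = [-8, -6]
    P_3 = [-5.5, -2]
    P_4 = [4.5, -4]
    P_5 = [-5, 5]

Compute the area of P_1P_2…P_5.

Apply the shoelace (surveyor's) formula: 2A = Σ (x_i·y_{i+1} − x_{i+1}·y_i), indices taken mod 5.
Cross-terms: 94, -17, 31, 2.5, 20  ⇒  Σ = 130.5
Area = |Σ|/2 = 65.25.

65.25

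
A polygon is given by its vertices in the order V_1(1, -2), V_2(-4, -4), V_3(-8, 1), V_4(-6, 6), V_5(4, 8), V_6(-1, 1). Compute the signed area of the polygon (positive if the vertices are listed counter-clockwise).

-74.5

Apply the shoelace formula: 2A = Σ (x_i·y_{i+1} − x_{i+1}·y_i), indices taken mod 6.
V_1→V_2: (1)(-4) − (-4)(-2) = -12
V_2→V_3: (-4)(1) − (-8)(-4) = -36
V_3→V_4: (-8)(6) − (-6)(1) = -42
V_4→V_5: (-6)(8) − (4)(6) = -72
V_5→V_6: (4)(1) − (-1)(8) = 12
V_6→V_1: (-1)(-2) − (1)(1) = 1
Σ = -149
Signed area = Σ/2 = -74.5 (negative ⇒ clockwise traversal).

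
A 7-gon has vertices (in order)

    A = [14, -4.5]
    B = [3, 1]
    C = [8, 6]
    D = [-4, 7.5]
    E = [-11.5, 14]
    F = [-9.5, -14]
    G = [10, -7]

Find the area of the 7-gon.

352.625

Apply Gauss's area formula: 2A = Σ (x_i·y_{i+1} − x_{i+1}·y_i), indices taken mod 7.
Cross-terms: 27.5, 10, 84, 30.25, 294, 206.5, 53  ⇒  Σ = 705.25
Area = |Σ|/2 = 352.625.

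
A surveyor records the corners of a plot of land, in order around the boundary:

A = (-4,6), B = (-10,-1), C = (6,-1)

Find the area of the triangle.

56

Cross-terms: 64, 16, 32  ⇒  Σ = 112
Area = |Σ|/2 = 56.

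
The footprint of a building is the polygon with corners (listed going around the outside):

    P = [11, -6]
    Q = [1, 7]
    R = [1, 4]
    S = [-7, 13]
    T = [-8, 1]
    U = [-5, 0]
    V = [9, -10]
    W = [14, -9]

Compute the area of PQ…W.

173.5

Σ = (83) + (-3) + (41) + (97) + (5) + (50) + (59) + (15) = 347
Area = |Σ|/2 = 173.5.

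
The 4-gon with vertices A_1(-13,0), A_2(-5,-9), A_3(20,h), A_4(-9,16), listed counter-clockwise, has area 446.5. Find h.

Write out the shoelace sum; only the two edges meeting at A_3 involve h:
2·Area = [((-5)·h − 20·(-9)) + (20·16 − (-9)·h)] + 325
       = 4·h + 825 = 893
⇒ h = 17.

17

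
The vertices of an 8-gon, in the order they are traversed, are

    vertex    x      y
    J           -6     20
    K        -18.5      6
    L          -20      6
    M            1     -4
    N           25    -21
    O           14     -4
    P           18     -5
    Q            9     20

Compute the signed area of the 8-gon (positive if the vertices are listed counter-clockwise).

Apply Gauss's area formula: 2A = Σ (x_i·y_{i+1} − x_{i+1}·y_i), indices taken mod 8.
Σ = (334) + (9) + (74) + (79) + (194) + (2) + (405) + (300) = 1397
Signed area = Σ/2 = 698.5 (positive ⇒ counter-clockwise traversal).

698.5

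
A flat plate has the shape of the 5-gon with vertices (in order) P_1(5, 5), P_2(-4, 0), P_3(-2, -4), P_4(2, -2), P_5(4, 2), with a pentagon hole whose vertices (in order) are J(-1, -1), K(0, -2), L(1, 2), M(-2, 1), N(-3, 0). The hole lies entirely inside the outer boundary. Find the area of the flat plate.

Outer boundary:
Σ = (20) + (16) + (12) + (12) + (10) = 70
Area = |Σ|/2 = 35.
Hole:
Cross-terms: 2, 2, 5, 3, 3  ⇒  Σ = 15
Area = |Σ|/2 = 7.5.
Net area = 35 − 7.5 = 27.5.

27.5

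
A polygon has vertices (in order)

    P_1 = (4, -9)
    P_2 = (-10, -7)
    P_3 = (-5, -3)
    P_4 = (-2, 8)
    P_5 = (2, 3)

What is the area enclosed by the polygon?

110.5

Apply the shoelace (surveyor's) formula: 2A = Σ (x_i·y_{i+1} − x_{i+1}·y_i), indices taken mod 5.
Σ = (-118) + (-5) + (-46) + (-22) + (-30) = -221
Area = |Σ|/2 = 110.5.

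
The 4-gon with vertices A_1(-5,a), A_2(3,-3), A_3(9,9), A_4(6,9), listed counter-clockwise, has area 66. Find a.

Write out the shoelace sum; only the two edges meeting at A_1 involve a:
2·Area = [(6·a − (-5)·9) + ((-5)·(-3) − 3·a)] + 81
       = 3·a + 141 = 132
⇒ a = -3.

-3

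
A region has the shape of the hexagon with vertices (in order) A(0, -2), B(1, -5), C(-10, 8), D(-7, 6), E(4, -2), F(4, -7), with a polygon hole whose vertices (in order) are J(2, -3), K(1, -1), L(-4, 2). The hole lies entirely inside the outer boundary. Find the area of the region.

37.5

Outer boundary:
Apply Gauss's area formula: 2A = Σ (x_i·y_{i+1} − x_{i+1}·y_i), indices taken mod 6.
Σ = (2) + (-42) + (-4) + (-10) + (-20) + (-8) = -82
Area = |Σ|/2 = 41.
Hole:
Apply the surveyor's formula: 2A = Σ (x_i·y_{i+1} − x_{i+1}·y_i), indices taken mod 3.
Cross-terms: 1, -2, 8  ⇒  Σ = 7
Area = |Σ|/2 = 3.5.
Net area = 41 − 3.5 = 37.5.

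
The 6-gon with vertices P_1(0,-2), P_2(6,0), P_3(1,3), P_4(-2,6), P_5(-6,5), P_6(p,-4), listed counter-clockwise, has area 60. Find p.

-4

Write out the shoelace sum; only the two edges meeting at P_6 involve p:
2·Area = [((-6)·(-4) − p·5) + (p·(-2) − 0·(-4))] + 68
       = -7·p + 92 = 120
⇒ p = -4.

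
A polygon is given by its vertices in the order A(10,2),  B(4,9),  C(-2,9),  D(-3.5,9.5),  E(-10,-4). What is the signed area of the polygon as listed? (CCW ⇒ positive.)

Cross-terms: 82, 54, 12.5, 109, 20  ⇒  Σ = 277.5
Signed area = Σ/2 = 138.75 (positive ⇒ counter-clockwise traversal).

138.75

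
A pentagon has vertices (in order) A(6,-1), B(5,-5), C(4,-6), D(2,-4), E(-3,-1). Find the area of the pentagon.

22

Cross-terms: -25, -10, -4, -14, 9  ⇒  Σ = -44
Area = |Σ|/2 = 22.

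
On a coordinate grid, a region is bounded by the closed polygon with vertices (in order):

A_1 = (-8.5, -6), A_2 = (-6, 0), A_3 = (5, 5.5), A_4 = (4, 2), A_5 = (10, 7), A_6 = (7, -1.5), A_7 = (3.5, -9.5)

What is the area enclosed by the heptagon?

Apply the shoelace (surveyor's) formula: 2A = Σ (x_i·y_{i+1} − x_{i+1}·y_i), indices taken mod 7.
Σ = (-36) + (-33) + (-12) + (8) + (-64) + (-61.25) + (-101.75) = -300
Area = |Σ|/2 = 150.

150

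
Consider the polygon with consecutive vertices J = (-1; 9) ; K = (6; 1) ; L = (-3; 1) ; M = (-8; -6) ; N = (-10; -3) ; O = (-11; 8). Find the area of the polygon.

130

Apply the surveyor's formula: 2A = Σ (x_i·y_{i+1} − x_{i+1}·y_i), indices taken mod 6.
Σ = (-55) + (9) + (26) + (-36) + (-113) + (-91) = -260
Area = |Σ|/2 = 130.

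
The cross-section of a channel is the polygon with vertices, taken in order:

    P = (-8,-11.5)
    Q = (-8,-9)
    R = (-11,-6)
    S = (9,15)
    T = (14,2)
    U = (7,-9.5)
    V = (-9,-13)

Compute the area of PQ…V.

349

Cross-terms: -20, -51, -111, -192, -147, -176.5, -0.5  ⇒  Σ = -698
Area = |Σ|/2 = 349.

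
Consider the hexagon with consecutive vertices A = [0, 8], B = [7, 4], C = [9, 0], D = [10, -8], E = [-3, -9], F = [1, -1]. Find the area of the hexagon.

Cross-terms: -56, -36, -72, -114, 12, 8  ⇒  Σ = -258
Area = |Σ|/2 = 129.

129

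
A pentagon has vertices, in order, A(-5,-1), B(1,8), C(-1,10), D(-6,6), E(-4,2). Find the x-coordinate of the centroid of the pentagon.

-156/59

Apply the shoelace (surveyor's) formula. First the cross-terms c_i = x_i·y_{i+1} − x_{i+1}·y_i:
  -39, 18, 54, 12, 14  ⇒  2A = 59, A = 29.5.
Then Σ (x_i + x_{i+1})·c_i = -468, so x̄ = -468 / (6·29.5) = -156/59.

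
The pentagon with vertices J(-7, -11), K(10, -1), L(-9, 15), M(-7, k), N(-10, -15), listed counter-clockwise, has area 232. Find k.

-9

Write out the shoelace sum; only the two edges meeting at M involve k:
2·Area = [((-9)·k − (-7)·15) + ((-7)·(-15) − (-10)·k)] + 263
       = 1·k + 473 = 464
⇒ k = -9.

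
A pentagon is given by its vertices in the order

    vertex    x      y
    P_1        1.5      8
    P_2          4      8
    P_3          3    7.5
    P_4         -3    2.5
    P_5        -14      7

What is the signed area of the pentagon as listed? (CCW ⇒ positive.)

-46.25

Cross-terms: -20, 6, 30, 14, -122.5  ⇒  Σ = -92.5
Signed area = Σ/2 = -46.25 (negative ⇒ clockwise traversal).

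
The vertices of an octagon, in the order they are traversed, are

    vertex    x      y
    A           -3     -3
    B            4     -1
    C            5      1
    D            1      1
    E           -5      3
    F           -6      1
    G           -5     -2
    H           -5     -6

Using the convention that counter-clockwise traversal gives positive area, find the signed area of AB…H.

Apply Gauss's area formula: 2A = Σ (x_i·y_{i+1} − x_{i+1}·y_i), indices taken mod 8.
Σ = (15) + (9) + (4) + (8) + (13) + (17) + (20) + (-3) = 83
Signed area = Σ/2 = 41.5 (positive ⇒ counter-clockwise traversal).

41.5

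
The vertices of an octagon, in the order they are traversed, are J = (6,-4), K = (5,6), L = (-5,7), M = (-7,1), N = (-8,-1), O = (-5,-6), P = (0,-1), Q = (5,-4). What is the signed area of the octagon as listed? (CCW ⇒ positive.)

118.5

Cross-terms: 56, 65, 44, 15, 43, 5, 5, 4  ⇒  Σ = 237
Signed area = Σ/2 = 118.5 (positive ⇒ counter-clockwise traversal).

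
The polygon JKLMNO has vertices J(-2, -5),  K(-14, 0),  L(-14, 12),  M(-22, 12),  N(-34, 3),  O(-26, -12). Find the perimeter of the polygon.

90

|JK| = √((-12)² + (5)²) = √169 = 13
|KL| = √((0)² + (12)²) = √144 = 12
|LM| = √((-8)² + (0)²) = √64 = 8
|MN| = √((-12)² + (-9)²) = √225 = 15
|NO| = √((8)² + (-15)²) = √289 = 17
|OJ| = √((24)² + (7)²) = √625 = 25
Perimeter = 13 + 12 + 8 + 15 + 17 + 25 = 90.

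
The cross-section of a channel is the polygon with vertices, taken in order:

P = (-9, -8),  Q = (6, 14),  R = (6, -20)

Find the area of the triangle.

Apply the surveyor's formula: 2A = Σ (x_i·y_{i+1} − x_{i+1}·y_i), indices taken mod 3.
Σ = (-78) + (-204) + (-228) = -510
Area = |Σ|/2 = 255.

255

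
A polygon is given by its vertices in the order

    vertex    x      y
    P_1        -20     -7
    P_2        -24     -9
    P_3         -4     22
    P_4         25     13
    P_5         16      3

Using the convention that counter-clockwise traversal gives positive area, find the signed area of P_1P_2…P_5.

-669.5

Σ = (12) + (-564) + (-602) + (-133) + (-52) = -1339
Signed area = Σ/2 = -669.5 (negative ⇒ clockwise traversal).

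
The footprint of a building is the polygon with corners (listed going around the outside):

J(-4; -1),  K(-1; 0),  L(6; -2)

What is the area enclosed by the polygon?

6.5

Σ = (-1) + (2) + (-14) = -13
Area = |Σ|/2 = 6.5.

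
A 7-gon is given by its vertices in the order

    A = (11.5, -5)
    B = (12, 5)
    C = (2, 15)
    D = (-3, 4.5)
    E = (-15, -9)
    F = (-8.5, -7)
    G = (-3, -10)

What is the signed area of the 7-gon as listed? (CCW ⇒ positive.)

Apply Gauss's area formula: 2A = Σ (x_i·y_{i+1} − x_{i+1}·y_i), indices taken mod 7.
Cross-terms: 117.5, 170, 54, 94.5, 28.5, 64, 130  ⇒  Σ = 658.5
Signed area = Σ/2 = 329.25 (positive ⇒ counter-clockwise traversal).

329.25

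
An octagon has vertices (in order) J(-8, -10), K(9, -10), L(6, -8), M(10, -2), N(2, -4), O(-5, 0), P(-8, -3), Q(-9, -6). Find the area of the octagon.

124

Cross-terms: 170, -12, 68, -36, -20, 15, 21, 42  ⇒  Σ = 248
Area = |Σ|/2 = 124.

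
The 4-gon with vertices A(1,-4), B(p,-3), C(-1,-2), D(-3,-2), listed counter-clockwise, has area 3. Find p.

1

The doubled signed area Σ (x_i y_{i+1} − x_{i+1} y_i) is linear in p.
With p=0 it equals 4; the coefficient of p is 2 (from the two edges through B).
So 2·p + 4 = 2·3 = 6 ⇒ p = 1.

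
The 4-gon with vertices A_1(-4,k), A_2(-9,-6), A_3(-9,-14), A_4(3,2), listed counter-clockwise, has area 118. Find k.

9

Write out the shoelace sum; only the two edges meeting at A_1 involve k:
2·Area = [(3·k − (-4)·2) + ((-4)·(-6) − (-9)·k)] + 96
       = 12·k + 128 = 236
⇒ k = 9.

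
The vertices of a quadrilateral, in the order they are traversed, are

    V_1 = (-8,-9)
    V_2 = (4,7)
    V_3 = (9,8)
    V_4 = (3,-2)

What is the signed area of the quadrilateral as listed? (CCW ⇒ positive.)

-68

Σ = (-20) + (-31) + (-42) + (-43) = -136
Signed area = Σ/2 = -68 (negative ⇒ clockwise traversal).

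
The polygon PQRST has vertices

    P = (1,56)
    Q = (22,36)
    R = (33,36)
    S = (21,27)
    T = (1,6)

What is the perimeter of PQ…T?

134

|PQ| = √((21)² + (-20)²) = √841 = 29
|QR| = √((11)² + (0)²) = √121 = 11
|RS| = √((-12)² + (-9)²) = √225 = 15
|ST| = √((-20)² + (-21)²) = √841 = 29
|TP| = √((0)² + (50)²) = √2500 = 50
Perimeter = 29 + 11 + 15 + 29 + 50 = 134.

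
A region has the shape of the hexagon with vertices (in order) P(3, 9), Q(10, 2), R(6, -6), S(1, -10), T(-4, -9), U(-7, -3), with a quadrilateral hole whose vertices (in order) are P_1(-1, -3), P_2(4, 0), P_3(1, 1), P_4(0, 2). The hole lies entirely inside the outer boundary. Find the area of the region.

Outer boundary:
Apply the shoelace (surveyor's) formula: 2A = Σ (x_i·y_{i+1} − x_{i+1}·y_i), indices taken mod 6.
Cross-terms: -84, -72, -54, -49, -51, -54  ⇒  Σ = -364
Area = |Σ|/2 = 182.
Hole:
Apply the surveyor's formula: 2A = Σ (x_i·y_{i+1} − x_{i+1}·y_i), indices taken mod 4.
Cross-terms: 12, 4, 2, 2  ⇒  Σ = 20
Area = |Σ|/2 = 10.
Net area = 182 − 10 = 172.

172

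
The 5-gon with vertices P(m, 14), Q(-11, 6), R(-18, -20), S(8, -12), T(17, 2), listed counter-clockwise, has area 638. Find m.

Write out the shoelace sum; only the two edges meeting at P involve m:
2·Area = [(17·14 − m·2) + (m·6 − (-11)·14)] + 924
       = 4·m + 1316 = 1276
⇒ m = -10.

-10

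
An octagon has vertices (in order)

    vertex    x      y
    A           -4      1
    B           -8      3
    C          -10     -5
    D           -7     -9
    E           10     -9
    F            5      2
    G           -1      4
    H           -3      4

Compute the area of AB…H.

Cross-terms: -4, 70, 55, 153, 65, 22, 8, 13  ⇒  Σ = 382
Area = |Σ|/2 = 191.

191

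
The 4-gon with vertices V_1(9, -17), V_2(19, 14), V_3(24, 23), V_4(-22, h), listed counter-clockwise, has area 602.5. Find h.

Write out the shoelace sum; only the two edges meeting at V_4 involve h:
2·Area = [(24·h − (-22)·23) + ((-22)·(-17) − 9·h)] + 550
       = 15·h + 1430 = 1205
⇒ h = -15.

-15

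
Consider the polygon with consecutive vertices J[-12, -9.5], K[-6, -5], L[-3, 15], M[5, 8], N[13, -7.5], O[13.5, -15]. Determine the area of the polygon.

372.25

Cross-terms: 3, -105, -99, -141.5, -93.75, -308.25  ⇒  Σ = -744.5
Area = |Σ|/2 = 372.25.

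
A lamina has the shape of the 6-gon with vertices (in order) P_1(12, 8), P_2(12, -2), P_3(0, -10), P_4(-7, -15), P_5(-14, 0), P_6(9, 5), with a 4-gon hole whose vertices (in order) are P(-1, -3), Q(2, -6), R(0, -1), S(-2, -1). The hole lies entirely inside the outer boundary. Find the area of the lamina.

282.5

Outer boundary:
Apply the shoelace formula: 2A = Σ (x_i·y_{i+1} − x_{i+1}·y_i), indices taken mod 6.
P_1→P_2: (12)(-2) − (12)(8) = -120
P_2→P_3: (12)(-10) − (0)(-2) = -120
P_3→P_4: (0)(-15) − (-7)(-10) = -70
P_4→P_5: (-7)(0) − (-14)(-15) = -210
P_5→P_6: (-14)(5) − (9)(0) = -70
P_6→P_1: (9)(8) − (12)(5) = 12
Σ = -578
Area = |Σ|/2 = 289.
Hole:
Σ = (12) + (-2) + (-2) + (5) = 13
Area = |Σ|/2 = 6.5.
Net area = 289 − 6.5 = 282.5.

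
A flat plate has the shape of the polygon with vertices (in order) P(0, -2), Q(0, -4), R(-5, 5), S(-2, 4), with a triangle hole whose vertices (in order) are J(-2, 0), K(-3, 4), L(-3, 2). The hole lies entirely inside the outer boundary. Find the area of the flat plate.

Outer boundary:
Apply the surveyor's formula: 2A = Σ (x_i·y_{i+1} − x_{i+1}·y_i), indices taken mod 4.
Σ = (0) + (-20) + (-10) + (4) = -26
Area = |Σ|/2 = 13.
Hole:
Apply the shoelace formula: 2A = Σ (x_i·y_{i+1} − x_{i+1}·y_i), indices taken mod 3.
J→K: (-2)(4) − (-3)(0) = -8
K→L: (-3)(2) − (-3)(4) = 6
L→J: (-3)(0) − (-2)(2) = 4
Σ = 2
Area = |Σ|/2 = 1.
Net area = 13 − 1 = 12.

12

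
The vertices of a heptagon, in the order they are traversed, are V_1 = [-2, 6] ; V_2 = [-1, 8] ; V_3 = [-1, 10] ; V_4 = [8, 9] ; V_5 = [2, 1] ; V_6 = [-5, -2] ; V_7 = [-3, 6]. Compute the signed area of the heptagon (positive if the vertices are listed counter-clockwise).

Apply the surveyor's formula: 2A = Σ (x_i·y_{i+1} − x_{i+1}·y_i), indices taken mod 7.
V_1→V_2: (-2)(8) − (-1)(6) = -10
V_2→V_3: (-1)(10) − (-1)(8) = -2
V_3→V_4: (-1)(9) − (8)(10) = -89
V_4→V_5: (8)(1) − (2)(9) = -10
V_5→V_6: (2)(-2) − (-5)(1) = 1
V_6→V_7: (-5)(6) − (-3)(-2) = -36
V_7→V_1: (-3)(6) − (-2)(6) = -6
Σ = -152
Signed area = Σ/2 = -76 (negative ⇒ clockwise traversal).

-76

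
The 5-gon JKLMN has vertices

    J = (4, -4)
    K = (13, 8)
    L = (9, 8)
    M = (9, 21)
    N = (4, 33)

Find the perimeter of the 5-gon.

82

|JK| = √((9)² + (12)²) = √225 = 15
|KL| = √((-4)² + (0)²) = √16 = 4
|LM| = √((0)² + (13)²) = √169 = 13
|MN| = √((-5)² + (12)²) = √169 = 13
|NJ| = √((0)² + (-37)²) = √1369 = 37
Perimeter = 15 + 4 + 13 + 13 + 37 = 82.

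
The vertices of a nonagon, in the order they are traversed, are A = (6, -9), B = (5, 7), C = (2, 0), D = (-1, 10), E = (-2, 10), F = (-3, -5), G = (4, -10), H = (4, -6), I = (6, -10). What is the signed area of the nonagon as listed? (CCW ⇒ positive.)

105.5

Apply the surveyor's formula: 2A = Σ (x_i·y_{i+1} − x_{i+1}·y_i), indices taken mod 9.
Σ = (87) + (-14) + (20) + (10) + (40) + (50) + (16) + (-4) + (6) = 211
Signed area = Σ/2 = 105.5 (positive ⇒ counter-clockwise traversal).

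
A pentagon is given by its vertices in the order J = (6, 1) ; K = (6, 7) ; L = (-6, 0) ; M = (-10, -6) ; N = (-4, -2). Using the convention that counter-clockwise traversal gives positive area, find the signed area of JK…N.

Σ = (36) + (42) + (36) + (-4) + (8) = 118
Signed area = Σ/2 = 59 (positive ⇒ counter-clockwise traversal).

59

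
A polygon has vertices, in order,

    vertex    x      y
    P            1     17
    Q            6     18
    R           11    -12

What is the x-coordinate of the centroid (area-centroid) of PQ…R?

Apply the surveyor's formula. First the cross-terms c_i = x_i·y_{i+1} − x_{i+1}·y_i:
  -84, -270, 199  ⇒  2A = -155, A = -77.5.
Then Σ (x_i + x_{i+1})·c_i = -2790, so x̄ = -2790 / (6·(-77.5)) = 6.

6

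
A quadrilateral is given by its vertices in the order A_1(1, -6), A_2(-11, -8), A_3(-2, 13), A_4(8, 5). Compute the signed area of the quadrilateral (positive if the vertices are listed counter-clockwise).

-200

Σ = (-74) + (-159) + (-114) + (-53) = -400
Signed area = Σ/2 = -200 (negative ⇒ clockwise traversal).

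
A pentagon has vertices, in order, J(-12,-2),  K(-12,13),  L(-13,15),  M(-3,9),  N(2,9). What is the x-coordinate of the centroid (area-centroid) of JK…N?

-132/17

Apply the surveyor's formula. First the cross-terms c_i = x_i·y_{i+1} − x_{i+1}·y_i:
  -180, -11, -72, -45, 104  ⇒  2A = -204, A = -102.
Then Σ (x_i + x_{i+1})·c_i = 4752, so x̄ = 4752 / (6·(-102)) = -132/17.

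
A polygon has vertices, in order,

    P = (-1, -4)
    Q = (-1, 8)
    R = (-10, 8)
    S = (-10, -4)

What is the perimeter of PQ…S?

42

|PQ| = √((0)² + (12)²) = √144 = 12
|QR| = √((-9)² + (0)²) = √81 = 9
|RS| = √((0)² + (-12)²) = √144 = 12
|SP| = √((9)² + (0)²) = √81 = 9
Perimeter = 12 + 9 + 12 + 9 = 42.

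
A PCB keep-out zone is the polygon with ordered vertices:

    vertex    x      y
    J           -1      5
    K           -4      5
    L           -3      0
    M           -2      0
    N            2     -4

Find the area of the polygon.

22

Σ = (15) + (15) + (0) + (8) + (6) = 44
Area = |Σ|/2 = 22.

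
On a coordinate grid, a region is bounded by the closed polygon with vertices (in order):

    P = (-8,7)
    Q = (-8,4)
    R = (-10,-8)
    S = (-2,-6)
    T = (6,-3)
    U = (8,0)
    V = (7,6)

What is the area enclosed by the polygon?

Cross-terms: 24, 104, 44, 42, 24, 48, 97  ⇒  Σ = 383
Area = |Σ|/2 = 191.5.

191.5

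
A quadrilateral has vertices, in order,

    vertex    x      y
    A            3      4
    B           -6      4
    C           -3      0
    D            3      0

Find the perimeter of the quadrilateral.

24

|AB| = √((-9)² + (0)²) = √81 = 9
|BC| = √((3)² + (-4)²) = √25 = 5
|CD| = √((6)² + (0)²) = √36 = 6
|DA| = √((0)² + (4)²) = √16 = 4
Perimeter = 9 + 5 + 6 + 4 = 24.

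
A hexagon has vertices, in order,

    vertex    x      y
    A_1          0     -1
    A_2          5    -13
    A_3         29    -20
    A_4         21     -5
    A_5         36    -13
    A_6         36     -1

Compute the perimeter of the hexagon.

|A_1A_2| = √((5)² + (-12)²) = √169 = 13
|A_2A_3| = √((24)² + (-7)²) = √625 = 25
|A_3A_4| = √((-8)² + (15)²) = √289 = 17
|A_4A_5| = √((15)² + (-8)²) = √289 = 17
|A_5A_6| = √((0)² + (12)²) = √144 = 12
|A_6A_1| = √((-36)² + (0)²) = √1296 = 36
Perimeter = 13 + 25 + 17 + 17 + 12 + 36 = 120.

120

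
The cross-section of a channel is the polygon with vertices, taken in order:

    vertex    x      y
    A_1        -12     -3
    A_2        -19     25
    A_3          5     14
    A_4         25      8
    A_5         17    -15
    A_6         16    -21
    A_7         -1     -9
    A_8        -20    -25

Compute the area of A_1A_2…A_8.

1123

Σ = (-357) + (-391) + (-310) + (-511) + (-117) + (-165) + (-155) + (-240) = -2246
Area = |Σ|/2 = 1123.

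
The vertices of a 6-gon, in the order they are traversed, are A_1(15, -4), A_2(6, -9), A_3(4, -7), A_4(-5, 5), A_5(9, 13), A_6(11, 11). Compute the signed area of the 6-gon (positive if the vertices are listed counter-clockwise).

Apply the shoelace formula: 2A = Σ (x_i·y_{i+1} − x_{i+1}·y_i), indices taken mod 6.
Σ = (-111) + (-6) + (-15) + (-110) + (-44) + (-209) = -495
Signed area = Σ/2 = -247.5 (negative ⇒ clockwise traversal).

-247.5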